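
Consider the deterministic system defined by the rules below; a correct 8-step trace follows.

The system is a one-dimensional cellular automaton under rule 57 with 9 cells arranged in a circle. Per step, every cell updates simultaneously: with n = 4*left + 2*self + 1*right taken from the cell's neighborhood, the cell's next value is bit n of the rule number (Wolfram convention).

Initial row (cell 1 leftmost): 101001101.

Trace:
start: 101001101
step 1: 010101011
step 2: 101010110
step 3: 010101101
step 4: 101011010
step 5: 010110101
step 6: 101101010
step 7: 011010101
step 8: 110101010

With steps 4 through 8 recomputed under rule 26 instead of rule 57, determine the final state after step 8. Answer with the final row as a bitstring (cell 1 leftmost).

(re-executing steps 4..8 under rule 26; state before step 4: 010101101)
step 4: 000001000
step 5: 000010100
step 6: 000100010
step 7: 001010101
step 8: 110000000

110000000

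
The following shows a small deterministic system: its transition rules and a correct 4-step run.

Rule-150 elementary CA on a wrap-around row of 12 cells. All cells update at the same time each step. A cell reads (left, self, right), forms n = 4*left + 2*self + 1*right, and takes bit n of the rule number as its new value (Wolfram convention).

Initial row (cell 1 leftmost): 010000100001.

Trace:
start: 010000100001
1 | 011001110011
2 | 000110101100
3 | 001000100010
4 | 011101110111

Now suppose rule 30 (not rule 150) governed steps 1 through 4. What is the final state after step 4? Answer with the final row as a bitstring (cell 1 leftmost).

(re-executing steps 1..4 under rule 30; state before step 1: 010000100001)
1 | 011001110011
2 | 010111001110
3 | 110100111001
4 | 000111100111

000111100111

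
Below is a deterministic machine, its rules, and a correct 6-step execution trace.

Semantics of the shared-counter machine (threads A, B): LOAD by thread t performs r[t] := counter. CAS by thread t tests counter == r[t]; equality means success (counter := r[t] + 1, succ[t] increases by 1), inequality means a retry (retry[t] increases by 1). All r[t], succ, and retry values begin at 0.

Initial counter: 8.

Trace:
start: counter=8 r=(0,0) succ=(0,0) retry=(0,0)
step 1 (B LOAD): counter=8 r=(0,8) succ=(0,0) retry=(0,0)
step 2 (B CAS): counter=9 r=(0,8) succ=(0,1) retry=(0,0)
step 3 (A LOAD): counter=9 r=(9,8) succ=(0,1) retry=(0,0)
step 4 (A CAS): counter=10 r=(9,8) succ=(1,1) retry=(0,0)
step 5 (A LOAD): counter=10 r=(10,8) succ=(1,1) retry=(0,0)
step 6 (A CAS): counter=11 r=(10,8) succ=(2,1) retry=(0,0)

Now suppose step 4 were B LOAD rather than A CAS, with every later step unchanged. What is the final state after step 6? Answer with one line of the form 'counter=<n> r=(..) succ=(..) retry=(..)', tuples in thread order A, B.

counter=10 r=(9,9) succ=(1,1) retry=(0,0)

(re-executing from step 4 with the substitution; state before step 4: counter=9 r=(9,8) succ=(0,1) retry=(0,0))
step 4 (B LOAD): counter=9 r=(9,9) succ=(0,1) retry=(0,0)
step 5 (A LOAD): counter=9 r=(9,9) succ=(0,1) retry=(0,0)
step 6 (A CAS): counter=10 r=(9,9) succ=(1,1) retry=(0,0)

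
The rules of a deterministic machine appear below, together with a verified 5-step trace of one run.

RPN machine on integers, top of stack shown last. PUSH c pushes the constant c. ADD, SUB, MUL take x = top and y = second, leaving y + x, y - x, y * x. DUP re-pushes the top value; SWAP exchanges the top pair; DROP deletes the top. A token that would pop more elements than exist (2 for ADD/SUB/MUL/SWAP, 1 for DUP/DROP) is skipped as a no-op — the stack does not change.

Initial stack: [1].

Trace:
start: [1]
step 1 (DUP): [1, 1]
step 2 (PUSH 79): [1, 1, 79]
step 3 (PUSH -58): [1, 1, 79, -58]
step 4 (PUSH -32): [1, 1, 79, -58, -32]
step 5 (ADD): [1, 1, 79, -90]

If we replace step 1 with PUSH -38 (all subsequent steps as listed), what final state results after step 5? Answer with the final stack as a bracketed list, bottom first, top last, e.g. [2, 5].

[1, -38, 79, -90]

(re-executing from step 1 with the substitution; state before step 1: [1])
step 1 (PUSH -38): [1, -38]
step 2 (PUSH 79): [1, -38, 79]
step 3 (PUSH -58): [1, -38, 79, -58]
step 4 (PUSH -32): [1, -38, 79, -58, -32]
step 5 (ADD): [1, -38, 79, -90]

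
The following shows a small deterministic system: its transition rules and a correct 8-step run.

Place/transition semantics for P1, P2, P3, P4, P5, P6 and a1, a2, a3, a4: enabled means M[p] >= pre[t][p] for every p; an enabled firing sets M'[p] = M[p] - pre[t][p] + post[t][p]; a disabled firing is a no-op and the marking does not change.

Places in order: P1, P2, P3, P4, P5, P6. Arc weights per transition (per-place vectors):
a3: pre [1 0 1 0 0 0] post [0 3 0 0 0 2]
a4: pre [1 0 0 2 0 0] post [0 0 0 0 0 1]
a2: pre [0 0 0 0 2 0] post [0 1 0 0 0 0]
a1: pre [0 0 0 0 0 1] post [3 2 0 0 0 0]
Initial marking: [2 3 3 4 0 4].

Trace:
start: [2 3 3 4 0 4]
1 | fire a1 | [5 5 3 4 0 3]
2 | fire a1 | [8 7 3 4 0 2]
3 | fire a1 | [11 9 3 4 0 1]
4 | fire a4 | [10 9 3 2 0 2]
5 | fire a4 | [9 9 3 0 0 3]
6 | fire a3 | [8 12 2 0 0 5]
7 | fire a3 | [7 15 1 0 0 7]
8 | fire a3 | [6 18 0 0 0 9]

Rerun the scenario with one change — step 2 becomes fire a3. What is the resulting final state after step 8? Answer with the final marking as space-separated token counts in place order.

(re-executing from step 2 with the substitution; state before step 2: [5 5 3 4 0 3])
2 | fire a3 | [4 8 2 4 0 5]
3 | fire a1 | [7 10 2 4 0 4]
4 | fire a4 | [6 10 2 2 0 5]
5 | fire a4 | [5 10 2 0 0 6]
6 | fire a3 | [4 13 1 0 0 8]
7 | fire a3 | [3 16 0 0 0 10]
8 | fire a3 | [3 16 0 0 0 10]

3 16 0 0 0 10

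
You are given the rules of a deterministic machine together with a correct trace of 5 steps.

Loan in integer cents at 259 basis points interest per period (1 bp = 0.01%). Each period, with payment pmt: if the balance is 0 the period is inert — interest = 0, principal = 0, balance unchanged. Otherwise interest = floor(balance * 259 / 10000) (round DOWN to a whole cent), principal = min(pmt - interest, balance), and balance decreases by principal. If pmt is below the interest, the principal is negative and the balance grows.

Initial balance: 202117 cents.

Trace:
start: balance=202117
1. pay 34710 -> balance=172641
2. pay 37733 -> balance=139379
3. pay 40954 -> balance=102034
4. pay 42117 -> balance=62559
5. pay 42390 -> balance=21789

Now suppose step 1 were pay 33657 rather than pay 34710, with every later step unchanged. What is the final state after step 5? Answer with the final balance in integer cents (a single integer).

(re-executing from step 1 with the substitution; state before step 1: balance=202117)
1. pay 33657 -> balance=173694
2. pay 37733 -> balance=140459
3. pay 40954 -> balance=103142
4. pay 42117 -> balance=63696
5. pay 42390 -> balance=22955

22955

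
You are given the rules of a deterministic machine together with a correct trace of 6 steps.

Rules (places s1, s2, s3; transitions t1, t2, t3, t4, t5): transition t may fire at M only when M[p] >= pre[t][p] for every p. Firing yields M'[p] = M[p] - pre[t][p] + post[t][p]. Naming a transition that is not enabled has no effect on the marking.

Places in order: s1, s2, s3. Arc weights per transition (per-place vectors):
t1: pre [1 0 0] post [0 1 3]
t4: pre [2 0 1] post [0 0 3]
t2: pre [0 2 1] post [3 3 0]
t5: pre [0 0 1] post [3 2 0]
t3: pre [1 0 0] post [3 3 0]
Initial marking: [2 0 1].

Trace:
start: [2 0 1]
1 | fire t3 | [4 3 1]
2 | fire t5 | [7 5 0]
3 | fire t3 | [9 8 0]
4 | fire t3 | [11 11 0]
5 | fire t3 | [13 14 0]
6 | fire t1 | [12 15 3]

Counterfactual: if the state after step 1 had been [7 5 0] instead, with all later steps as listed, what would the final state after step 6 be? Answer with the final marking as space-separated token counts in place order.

12 15 3

state after step 1 := [7 5 0]
2 | fire t5 | [7 5 0]
3 | fire t3 | [9 8 0]
4 | fire t3 | [11 11 0]
5 | fire t3 | [13 14 0]
6 | fire t1 | [12 15 3]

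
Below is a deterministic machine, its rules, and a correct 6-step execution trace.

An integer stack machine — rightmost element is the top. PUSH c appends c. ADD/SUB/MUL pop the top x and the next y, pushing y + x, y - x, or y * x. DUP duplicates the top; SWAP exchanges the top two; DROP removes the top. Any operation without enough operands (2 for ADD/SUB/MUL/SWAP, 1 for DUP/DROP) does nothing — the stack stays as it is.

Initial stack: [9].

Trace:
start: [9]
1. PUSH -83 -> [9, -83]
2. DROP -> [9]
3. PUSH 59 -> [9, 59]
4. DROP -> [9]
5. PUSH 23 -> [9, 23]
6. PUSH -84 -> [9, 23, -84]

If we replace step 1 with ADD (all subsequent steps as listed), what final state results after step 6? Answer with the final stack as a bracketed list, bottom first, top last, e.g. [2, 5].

[23, -84]

(re-executing from step 1 with the substitution; state before step 1: [9])
1. ADD -> [9]
2. DROP -> []
3. PUSH 59 -> [59]
4. DROP -> []
5. PUSH 23 -> [23]
6. PUSH -84 -> [23, -84]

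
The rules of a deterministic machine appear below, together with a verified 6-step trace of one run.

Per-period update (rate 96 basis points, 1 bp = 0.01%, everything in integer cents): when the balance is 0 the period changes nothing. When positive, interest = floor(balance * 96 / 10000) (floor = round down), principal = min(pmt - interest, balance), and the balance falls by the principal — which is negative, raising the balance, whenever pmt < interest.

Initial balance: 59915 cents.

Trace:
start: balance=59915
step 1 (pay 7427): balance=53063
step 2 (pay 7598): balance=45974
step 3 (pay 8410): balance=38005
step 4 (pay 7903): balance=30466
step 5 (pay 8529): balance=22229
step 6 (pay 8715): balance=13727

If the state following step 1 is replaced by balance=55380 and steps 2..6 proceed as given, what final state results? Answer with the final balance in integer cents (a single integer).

state after step 1 := balance=55380
step 2 (pay 7598): balance=48313
step 3 (pay 8410): balance=40366
step 4 (pay 7903): balance=32850
step 5 (pay 8529): balance=24636
step 6 (pay 8715): balance=16157

16157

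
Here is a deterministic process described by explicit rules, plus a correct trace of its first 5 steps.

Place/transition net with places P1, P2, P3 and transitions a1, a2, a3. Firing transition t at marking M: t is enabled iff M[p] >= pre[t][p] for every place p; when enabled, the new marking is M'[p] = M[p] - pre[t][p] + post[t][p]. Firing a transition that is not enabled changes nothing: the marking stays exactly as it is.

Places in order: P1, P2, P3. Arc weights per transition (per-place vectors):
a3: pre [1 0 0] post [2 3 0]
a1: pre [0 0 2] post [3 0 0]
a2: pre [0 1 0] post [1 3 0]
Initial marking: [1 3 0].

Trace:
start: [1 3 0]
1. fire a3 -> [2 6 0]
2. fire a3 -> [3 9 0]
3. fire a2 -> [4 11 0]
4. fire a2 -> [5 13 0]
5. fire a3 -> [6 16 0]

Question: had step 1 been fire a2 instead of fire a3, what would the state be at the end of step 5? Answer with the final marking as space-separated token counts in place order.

6 15 0

(re-executing from step 1 with the substitution; state before step 1: [1 3 0])
1. fire a2 -> [2 5 0]
2. fire a3 -> [3 8 0]
3. fire a2 -> [4 10 0]
4. fire a2 -> [5 12 0]
5. fire a3 -> [6 15 0]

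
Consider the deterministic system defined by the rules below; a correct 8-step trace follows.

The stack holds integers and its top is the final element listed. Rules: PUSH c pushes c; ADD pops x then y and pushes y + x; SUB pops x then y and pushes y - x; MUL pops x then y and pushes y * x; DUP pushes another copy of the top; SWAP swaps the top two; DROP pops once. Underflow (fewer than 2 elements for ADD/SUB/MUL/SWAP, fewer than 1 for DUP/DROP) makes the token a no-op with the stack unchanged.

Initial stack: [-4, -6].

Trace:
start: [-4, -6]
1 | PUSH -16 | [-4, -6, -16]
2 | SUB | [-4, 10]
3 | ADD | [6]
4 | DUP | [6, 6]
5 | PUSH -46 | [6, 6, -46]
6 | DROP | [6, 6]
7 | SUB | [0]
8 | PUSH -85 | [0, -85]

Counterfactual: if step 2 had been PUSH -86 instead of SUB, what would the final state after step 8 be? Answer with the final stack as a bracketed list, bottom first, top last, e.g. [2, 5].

(re-executing from step 2 with the substitution; state before step 2: [-4, -6, -16])
2 | PUSH -86 | [-4, -6, -16, -86]
3 | ADD | [-4, -6, -102]
4 | DUP | [-4, -6, -102, -102]
5 | PUSH -46 | [-4, -6, -102, -102, -46]
6 | DROP | [-4, -6, -102, -102]
7 | SUB | [-4, -6, 0]
8 | PUSH -85 | [-4, -6, 0, -85]

[-4, -6, 0, -85]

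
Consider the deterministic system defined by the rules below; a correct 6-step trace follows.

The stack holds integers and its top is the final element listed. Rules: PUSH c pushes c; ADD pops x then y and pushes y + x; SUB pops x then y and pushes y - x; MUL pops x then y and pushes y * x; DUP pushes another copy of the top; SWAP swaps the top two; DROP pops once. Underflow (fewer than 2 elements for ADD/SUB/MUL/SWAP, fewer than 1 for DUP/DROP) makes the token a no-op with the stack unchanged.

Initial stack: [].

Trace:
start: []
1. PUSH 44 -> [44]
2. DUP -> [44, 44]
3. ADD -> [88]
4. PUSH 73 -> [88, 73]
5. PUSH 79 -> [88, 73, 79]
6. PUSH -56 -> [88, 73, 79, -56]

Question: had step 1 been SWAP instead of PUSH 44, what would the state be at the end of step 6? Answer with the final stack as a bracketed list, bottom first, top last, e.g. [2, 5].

[73, 79, -56]

(re-executing from step 1 with the substitution; state before step 1: [])
1. SWAP -> []
2. DUP -> []
3. ADD -> []
4. PUSH 73 -> [73]
5. PUSH 79 -> [73, 79]
6. PUSH -56 -> [73, 79, -56]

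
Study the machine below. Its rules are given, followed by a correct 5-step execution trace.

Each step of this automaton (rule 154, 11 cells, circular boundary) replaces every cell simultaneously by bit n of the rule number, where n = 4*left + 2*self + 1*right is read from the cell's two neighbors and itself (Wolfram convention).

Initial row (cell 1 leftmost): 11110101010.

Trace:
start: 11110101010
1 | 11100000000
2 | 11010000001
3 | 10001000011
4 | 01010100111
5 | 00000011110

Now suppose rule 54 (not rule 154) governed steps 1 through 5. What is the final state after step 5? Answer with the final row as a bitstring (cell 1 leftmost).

(re-executing steps 1..5 under rule 54; state before step 1: 11110101010)
1 | 00001111111
2 | 10010000000
3 | 11111000001
4 | 00000100010
5 | 00001110111

00001110111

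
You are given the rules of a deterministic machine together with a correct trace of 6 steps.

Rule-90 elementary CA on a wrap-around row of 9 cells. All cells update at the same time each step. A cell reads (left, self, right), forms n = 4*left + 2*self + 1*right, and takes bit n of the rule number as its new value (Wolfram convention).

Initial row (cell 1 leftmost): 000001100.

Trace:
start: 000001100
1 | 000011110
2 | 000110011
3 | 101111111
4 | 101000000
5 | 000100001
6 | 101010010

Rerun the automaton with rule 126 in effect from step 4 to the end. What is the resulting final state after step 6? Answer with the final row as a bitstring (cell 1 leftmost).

111110011

(re-executing steps 4..6 under rule 126; state before step 4: 101111111)
4 | 111000000
5 | 101100001
6 | 111110011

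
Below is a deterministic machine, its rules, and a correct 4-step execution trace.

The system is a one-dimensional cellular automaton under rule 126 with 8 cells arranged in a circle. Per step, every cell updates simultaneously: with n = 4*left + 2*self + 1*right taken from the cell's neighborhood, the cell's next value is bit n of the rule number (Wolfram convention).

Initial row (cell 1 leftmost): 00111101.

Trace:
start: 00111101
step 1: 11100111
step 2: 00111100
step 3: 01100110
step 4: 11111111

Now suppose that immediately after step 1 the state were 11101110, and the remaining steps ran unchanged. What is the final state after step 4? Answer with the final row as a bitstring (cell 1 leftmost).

state after step 1 := 11101110
step 2: 10111011
step 3: 11101110
step 4: 10111011

10111011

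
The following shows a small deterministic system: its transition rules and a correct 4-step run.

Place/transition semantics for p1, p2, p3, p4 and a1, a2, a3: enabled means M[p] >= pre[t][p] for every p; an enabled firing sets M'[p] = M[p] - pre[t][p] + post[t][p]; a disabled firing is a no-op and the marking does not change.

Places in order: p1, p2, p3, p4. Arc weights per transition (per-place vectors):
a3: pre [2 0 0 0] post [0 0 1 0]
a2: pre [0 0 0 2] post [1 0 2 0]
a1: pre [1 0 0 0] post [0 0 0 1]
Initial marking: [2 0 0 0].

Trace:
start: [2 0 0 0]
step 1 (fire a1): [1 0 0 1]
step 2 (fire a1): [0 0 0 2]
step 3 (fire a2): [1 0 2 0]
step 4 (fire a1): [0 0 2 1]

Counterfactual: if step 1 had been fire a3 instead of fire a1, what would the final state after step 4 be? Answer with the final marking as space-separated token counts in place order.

0 0 1 0

(re-executing from step 1 with the substitution; state before step 1: [2 0 0 0])
step 1 (fire a3): [0 0 1 0]
step 2 (fire a1): [0 0 1 0]
step 3 (fire a2): [0 0 1 0]
step 4 (fire a1): [0 0 1 0]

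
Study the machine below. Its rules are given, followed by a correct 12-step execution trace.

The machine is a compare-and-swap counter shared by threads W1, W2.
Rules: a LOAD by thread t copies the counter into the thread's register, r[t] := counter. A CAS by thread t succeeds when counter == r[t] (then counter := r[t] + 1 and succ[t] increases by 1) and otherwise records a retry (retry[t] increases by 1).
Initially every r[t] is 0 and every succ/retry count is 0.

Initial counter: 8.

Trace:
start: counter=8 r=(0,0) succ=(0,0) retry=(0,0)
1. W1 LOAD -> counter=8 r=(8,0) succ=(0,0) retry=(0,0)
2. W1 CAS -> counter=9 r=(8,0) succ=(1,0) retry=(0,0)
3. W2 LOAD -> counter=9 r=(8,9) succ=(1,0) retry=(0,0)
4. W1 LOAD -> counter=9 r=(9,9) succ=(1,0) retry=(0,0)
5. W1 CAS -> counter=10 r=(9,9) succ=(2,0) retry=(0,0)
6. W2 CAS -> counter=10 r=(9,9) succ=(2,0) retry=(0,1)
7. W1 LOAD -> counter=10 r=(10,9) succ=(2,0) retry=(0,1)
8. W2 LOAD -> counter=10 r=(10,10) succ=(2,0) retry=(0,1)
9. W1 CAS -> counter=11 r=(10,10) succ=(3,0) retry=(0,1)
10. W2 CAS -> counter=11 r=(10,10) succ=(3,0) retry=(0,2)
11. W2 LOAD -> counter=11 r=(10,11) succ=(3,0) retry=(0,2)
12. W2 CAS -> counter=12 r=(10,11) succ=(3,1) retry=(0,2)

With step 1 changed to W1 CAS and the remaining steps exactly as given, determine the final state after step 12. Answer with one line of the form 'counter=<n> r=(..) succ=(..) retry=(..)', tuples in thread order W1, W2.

counter=11 r=(9,10) succ=(2,1) retry=(2,2)

(re-executing from step 1 with the substitution; state before step 1: counter=8 r=(0,0) succ=(0,0) retry=(0,0))
1. W1 CAS -> counter=8 r=(0,0) succ=(0,0) retry=(1,0)
2. W1 CAS -> counter=8 r=(0,0) succ=(0,0) retry=(2,0)
3. W2 LOAD -> counter=8 r=(0,8) succ=(0,0) retry=(2,0)
4. W1 LOAD -> counter=8 r=(8,8) succ=(0,0) retry=(2,0)
5. W1 CAS -> counter=9 r=(8,8) succ=(1,0) retry=(2,0)
6. W2 CAS -> counter=9 r=(8,8) succ=(1,0) retry=(2,1)
7. W1 LOAD -> counter=9 r=(9,8) succ=(1,0) retry=(2,1)
8. W2 LOAD -> counter=9 r=(9,9) succ=(1,0) retry=(2,1)
9. W1 CAS -> counter=10 r=(9,9) succ=(2,0) retry=(2,1)
10. W2 CAS -> counter=10 r=(9,9) succ=(2,0) retry=(2,2)
11. W2 LOAD -> counter=10 r=(9,10) succ=(2,0) retry=(2,2)
12. W2 CAS -> counter=11 r=(9,10) succ=(2,1) retry=(2,2)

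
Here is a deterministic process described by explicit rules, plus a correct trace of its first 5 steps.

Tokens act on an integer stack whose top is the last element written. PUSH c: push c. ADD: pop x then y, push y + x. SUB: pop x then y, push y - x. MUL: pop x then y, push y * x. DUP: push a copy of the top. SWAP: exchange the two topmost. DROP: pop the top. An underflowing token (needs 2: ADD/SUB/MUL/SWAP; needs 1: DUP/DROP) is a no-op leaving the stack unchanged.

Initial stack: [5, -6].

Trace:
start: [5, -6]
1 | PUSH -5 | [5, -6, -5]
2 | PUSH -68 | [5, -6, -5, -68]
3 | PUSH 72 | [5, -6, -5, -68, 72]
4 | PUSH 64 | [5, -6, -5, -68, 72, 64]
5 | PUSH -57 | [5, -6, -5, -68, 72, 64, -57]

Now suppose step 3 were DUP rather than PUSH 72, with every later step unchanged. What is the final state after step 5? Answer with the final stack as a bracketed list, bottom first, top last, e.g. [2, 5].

[5, -6, -5, -68, -68, 64, -57]

(re-executing from step 3 with the substitution; state before step 3: [5, -6, -5, -68])
3 | DUP | [5, -6, -5, -68, -68]
4 | PUSH 64 | [5, -6, -5, -68, -68, 64]
5 | PUSH -57 | [5, -6, -5, -68, -68, 64, -57]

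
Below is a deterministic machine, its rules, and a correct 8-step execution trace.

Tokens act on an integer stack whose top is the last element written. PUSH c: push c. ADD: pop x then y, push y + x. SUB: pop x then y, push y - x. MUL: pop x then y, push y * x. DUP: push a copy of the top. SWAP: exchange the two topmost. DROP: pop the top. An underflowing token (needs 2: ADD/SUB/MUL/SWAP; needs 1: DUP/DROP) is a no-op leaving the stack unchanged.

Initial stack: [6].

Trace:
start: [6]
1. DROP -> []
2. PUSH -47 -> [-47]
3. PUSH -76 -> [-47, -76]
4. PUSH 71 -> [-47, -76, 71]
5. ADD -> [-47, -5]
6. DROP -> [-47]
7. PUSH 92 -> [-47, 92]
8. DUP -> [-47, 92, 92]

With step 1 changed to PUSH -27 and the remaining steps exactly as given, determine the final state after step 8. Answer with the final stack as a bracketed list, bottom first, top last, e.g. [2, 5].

[6, -27, -47, 92, 92]

(re-executing from step 1 with the substitution; state before step 1: [6])
1. PUSH -27 -> [6, -27]
2. PUSH -47 -> [6, -27, -47]
3. PUSH -76 -> [6, -27, -47, -76]
4. PUSH 71 -> [6, -27, -47, -76, 71]
5. ADD -> [6, -27, -47, -5]
6. DROP -> [6, -27, -47]
7. PUSH 92 -> [6, -27, -47, 92]
8. DUP -> [6, -27, -47, 92, 92]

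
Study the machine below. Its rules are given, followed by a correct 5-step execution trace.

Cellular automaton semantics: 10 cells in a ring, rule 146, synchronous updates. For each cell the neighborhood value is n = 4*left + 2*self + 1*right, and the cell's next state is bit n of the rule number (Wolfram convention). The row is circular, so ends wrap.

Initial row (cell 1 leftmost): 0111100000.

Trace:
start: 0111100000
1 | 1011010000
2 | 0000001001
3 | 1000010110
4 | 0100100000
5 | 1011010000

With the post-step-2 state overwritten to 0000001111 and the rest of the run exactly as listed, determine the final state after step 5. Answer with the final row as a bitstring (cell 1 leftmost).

state after step 2 := 0000001111
3 | 1000010110
4 | 0100100000
5 | 1011010000

1011010000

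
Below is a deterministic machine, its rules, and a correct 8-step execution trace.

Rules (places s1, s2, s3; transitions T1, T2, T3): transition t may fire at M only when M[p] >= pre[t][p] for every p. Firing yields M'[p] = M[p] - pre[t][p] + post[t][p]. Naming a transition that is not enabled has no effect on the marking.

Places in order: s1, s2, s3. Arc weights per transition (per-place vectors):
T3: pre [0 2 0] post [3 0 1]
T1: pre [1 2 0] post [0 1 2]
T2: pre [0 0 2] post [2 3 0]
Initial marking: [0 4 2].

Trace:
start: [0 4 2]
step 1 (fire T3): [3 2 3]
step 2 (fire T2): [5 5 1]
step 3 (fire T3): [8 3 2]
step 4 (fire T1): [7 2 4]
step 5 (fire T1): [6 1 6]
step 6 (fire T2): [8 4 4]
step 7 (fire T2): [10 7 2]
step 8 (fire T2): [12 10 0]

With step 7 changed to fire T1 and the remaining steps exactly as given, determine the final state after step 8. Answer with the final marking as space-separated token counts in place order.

9 6 4

(re-executing from step 7 with the substitution; state before step 7: [8 4 4])
step 7 (fire T1): [7 3 6]
step 8 (fire T2): [9 6 4]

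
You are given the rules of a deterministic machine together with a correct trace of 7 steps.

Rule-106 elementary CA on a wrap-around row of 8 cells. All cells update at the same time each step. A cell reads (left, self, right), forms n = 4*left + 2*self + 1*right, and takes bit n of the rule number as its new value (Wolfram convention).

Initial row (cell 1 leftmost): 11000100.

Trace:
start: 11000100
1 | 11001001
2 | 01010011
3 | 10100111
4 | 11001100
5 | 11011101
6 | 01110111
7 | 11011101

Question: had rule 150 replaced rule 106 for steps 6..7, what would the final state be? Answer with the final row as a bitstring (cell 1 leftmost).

11011101

(re-executing steps 6..7 under rule 150; state before step 6: 11011101)
6 | 10001000
7 | 11011101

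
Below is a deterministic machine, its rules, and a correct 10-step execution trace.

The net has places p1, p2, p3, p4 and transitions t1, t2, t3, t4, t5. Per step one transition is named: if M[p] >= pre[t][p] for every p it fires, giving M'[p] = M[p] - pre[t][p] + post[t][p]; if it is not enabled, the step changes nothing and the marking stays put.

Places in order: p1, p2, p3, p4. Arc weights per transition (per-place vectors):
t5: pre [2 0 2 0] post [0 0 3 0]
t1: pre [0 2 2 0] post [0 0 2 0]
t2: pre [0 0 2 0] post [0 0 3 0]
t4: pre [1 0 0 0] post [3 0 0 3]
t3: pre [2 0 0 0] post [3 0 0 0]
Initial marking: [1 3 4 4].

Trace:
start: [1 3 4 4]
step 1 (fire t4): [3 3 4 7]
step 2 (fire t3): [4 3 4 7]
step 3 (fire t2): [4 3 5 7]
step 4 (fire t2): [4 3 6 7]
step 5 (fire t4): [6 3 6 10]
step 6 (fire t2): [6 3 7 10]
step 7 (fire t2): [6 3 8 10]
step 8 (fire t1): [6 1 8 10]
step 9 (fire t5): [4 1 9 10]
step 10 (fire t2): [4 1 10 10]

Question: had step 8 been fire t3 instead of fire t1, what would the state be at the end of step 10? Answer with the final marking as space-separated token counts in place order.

5 3 10 10

(re-executing from step 8 with the substitution; state before step 8: [6 3 8 10])
step 8 (fire t3): [7 3 8 10]
step 9 (fire t5): [5 3 9 10]
step 10 (fire t2): [5 3 10 10]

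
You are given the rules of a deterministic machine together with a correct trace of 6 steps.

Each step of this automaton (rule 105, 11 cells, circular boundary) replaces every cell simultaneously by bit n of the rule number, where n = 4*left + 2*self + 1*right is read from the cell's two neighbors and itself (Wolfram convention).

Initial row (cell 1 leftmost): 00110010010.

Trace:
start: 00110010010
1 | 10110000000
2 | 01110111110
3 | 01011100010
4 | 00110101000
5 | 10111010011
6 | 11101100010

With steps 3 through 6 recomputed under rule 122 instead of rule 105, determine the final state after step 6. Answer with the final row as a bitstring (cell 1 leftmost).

01110000000

(re-executing steps 3..6 under rule 122; state before step 3: 01110111110)
3 | 11011100011
4 | 01110110110
5 | 11011111111
6 | 01110000000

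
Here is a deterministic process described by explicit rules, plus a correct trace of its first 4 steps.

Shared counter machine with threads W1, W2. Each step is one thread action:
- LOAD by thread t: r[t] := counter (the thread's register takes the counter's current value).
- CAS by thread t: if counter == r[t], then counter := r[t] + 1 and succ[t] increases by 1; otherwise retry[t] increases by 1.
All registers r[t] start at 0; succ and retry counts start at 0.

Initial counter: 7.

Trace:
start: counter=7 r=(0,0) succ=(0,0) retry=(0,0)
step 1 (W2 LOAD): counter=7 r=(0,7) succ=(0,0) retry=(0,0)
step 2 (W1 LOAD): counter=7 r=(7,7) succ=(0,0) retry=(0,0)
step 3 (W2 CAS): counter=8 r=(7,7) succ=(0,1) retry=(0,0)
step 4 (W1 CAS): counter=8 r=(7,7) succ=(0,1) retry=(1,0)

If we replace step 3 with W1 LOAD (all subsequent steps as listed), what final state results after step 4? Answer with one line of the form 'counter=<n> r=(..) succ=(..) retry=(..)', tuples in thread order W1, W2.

counter=8 r=(7,7) succ=(1,0) retry=(0,0)

(re-executing from step 3 with the substitution; state before step 3: counter=7 r=(7,7) succ=(0,0) retry=(0,0))
step 3 (W1 LOAD): counter=7 r=(7,7) succ=(0,0) retry=(0,0)
step 4 (W1 CAS): counter=8 r=(7,7) succ=(1,0) retry=(0,0)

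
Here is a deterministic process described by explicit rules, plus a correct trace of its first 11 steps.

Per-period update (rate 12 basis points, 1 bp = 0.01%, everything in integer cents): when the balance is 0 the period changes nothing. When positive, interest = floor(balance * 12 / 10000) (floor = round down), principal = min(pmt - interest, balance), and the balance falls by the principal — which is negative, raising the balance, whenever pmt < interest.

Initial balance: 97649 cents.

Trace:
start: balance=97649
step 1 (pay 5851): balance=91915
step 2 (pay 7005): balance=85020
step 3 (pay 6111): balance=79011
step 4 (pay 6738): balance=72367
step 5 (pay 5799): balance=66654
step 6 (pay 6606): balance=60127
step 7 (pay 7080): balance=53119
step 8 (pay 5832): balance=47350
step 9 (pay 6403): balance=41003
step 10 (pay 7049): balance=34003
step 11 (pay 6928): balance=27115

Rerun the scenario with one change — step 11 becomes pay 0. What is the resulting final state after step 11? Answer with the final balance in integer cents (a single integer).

34043

(re-executing from step 11 with the substitution; state before step 11: balance=34003)
step 11 (pay 0): balance=34043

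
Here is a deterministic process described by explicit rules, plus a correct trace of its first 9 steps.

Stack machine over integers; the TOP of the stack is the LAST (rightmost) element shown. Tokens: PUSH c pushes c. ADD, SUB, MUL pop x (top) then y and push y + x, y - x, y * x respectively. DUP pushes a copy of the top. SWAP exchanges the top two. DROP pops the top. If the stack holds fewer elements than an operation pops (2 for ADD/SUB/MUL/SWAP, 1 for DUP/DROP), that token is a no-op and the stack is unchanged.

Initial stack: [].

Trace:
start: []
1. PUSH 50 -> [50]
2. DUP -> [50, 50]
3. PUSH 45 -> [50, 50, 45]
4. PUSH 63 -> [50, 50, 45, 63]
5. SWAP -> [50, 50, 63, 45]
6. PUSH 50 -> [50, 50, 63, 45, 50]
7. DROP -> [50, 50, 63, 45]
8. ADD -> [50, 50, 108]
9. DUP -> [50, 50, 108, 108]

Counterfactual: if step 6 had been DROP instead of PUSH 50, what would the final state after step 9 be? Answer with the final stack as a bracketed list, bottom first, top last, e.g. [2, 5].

(re-executing from step 6 with the substitution; state before step 6: [50, 50, 63, 45])
6. DROP -> [50, 50, 63]
7. DROP -> [50, 50]
8. ADD -> [100]
9. DUP -> [100, 100]

[100, 100]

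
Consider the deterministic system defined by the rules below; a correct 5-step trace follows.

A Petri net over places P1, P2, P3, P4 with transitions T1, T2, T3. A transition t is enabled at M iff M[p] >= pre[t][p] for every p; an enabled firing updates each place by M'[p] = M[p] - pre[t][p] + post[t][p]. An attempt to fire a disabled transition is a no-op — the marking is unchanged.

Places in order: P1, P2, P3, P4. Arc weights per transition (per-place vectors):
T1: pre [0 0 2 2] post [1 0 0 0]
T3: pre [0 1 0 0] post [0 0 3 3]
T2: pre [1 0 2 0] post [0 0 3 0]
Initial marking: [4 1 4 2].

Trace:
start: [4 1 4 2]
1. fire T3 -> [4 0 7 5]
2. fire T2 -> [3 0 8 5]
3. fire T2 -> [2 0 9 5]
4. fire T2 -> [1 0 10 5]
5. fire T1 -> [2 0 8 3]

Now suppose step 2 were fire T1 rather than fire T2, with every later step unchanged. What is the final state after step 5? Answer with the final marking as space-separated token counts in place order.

4 0 5 1

(re-executing from step 2 with the substitution; state before step 2: [4 0 7 5])
2. fire T1 -> [5 0 5 3]
3. fire T2 -> [4 0 6 3]
4. fire T2 -> [3 0 7 3]
5. fire T1 -> [4 0 5 1]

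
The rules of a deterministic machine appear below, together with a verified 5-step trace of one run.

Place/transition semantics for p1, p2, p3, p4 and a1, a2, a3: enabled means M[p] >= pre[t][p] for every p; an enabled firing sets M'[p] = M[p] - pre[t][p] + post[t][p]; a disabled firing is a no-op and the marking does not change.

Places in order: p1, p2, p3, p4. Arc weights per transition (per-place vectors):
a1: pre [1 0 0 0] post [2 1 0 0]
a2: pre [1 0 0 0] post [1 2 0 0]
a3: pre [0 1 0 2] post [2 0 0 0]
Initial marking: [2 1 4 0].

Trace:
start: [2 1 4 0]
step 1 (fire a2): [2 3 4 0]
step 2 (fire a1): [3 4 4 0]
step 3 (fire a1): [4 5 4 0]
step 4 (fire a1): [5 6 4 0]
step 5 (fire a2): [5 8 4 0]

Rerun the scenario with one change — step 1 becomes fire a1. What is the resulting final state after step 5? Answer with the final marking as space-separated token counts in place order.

(re-executing from step 1 with the substitution; state before step 1: [2 1 4 0])
step 1 (fire a1): [3 2 4 0]
step 2 (fire a1): [4 3 4 0]
step 3 (fire a1): [5 4 4 0]
step 4 (fire a1): [6 5 4 0]
step 5 (fire a2): [6 7 4 0]

6 7 4 0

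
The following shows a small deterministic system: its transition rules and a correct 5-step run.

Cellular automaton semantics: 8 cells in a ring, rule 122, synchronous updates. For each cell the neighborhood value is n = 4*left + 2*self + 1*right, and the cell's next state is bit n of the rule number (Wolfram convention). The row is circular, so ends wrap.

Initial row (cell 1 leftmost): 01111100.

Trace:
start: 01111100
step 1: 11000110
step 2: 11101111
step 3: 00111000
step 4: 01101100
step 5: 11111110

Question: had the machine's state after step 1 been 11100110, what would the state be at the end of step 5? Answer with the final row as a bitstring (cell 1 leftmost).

state after step 1 := 11100110
step 2: 10111111
step 3: 11100000
step 4: 10110001
step 5: 11111011

11111011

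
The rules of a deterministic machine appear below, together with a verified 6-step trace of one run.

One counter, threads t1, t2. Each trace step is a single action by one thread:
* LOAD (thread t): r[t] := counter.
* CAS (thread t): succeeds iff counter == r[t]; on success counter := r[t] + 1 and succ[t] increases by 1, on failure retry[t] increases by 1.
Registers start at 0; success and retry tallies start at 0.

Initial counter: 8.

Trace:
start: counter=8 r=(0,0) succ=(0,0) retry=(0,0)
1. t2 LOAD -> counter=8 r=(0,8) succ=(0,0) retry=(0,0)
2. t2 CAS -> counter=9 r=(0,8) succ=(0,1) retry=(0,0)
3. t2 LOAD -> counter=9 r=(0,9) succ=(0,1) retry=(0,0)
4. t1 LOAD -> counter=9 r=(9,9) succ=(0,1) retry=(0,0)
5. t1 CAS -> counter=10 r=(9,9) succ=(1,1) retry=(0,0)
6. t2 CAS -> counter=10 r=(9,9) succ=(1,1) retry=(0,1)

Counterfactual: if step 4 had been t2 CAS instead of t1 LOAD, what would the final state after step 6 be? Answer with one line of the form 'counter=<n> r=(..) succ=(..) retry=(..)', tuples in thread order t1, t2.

counter=10 r=(0,9) succ=(0,2) retry=(1,1)

(re-executing from step 4 with the substitution; state before step 4: counter=9 r=(0,9) succ=(0,1) retry=(0,0))
4. t2 CAS -> counter=10 r=(0,9) succ=(0,2) retry=(0,0)
5. t1 CAS -> counter=10 r=(0,9) succ=(0,2) retry=(1,0)
6. t2 CAS -> counter=10 r=(0,9) succ=(0,2) retry=(1,1)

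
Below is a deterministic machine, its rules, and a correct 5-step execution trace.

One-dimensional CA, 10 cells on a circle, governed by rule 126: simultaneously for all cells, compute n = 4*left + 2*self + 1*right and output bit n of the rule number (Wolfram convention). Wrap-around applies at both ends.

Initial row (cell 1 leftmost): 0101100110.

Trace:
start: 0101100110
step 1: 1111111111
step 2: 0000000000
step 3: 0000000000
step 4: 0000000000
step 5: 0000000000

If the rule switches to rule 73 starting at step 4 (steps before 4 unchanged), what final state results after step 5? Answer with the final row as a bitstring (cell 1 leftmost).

0000000000

(re-executing steps 4..5 under rule 73; state before step 4: 0000000000)
step 4: 1111111111
step 5: 0000000000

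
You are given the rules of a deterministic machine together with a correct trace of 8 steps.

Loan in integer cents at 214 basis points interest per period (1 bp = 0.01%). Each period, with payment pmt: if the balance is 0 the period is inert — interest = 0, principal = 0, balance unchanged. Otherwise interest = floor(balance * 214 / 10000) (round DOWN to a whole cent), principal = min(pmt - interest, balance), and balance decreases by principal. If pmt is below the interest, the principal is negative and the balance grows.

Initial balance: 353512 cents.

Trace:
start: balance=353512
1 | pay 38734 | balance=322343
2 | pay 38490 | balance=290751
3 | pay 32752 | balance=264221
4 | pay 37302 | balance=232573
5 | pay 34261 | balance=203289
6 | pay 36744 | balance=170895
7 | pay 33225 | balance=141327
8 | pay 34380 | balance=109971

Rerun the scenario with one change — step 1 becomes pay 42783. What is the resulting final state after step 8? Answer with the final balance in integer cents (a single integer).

(re-executing from step 1 with the substitution; state before step 1: balance=353512)
1 | pay 42783 | balance=318294
2 | pay 38490 | balance=286615
3 | pay 32752 | balance=259996
4 | pay 37302 | balance=228257
5 | pay 34261 | balance=198880
6 | pay 36744 | balance=166392
7 | pay 33225 | balance=136727
8 | pay 34380 | balance=105272

105272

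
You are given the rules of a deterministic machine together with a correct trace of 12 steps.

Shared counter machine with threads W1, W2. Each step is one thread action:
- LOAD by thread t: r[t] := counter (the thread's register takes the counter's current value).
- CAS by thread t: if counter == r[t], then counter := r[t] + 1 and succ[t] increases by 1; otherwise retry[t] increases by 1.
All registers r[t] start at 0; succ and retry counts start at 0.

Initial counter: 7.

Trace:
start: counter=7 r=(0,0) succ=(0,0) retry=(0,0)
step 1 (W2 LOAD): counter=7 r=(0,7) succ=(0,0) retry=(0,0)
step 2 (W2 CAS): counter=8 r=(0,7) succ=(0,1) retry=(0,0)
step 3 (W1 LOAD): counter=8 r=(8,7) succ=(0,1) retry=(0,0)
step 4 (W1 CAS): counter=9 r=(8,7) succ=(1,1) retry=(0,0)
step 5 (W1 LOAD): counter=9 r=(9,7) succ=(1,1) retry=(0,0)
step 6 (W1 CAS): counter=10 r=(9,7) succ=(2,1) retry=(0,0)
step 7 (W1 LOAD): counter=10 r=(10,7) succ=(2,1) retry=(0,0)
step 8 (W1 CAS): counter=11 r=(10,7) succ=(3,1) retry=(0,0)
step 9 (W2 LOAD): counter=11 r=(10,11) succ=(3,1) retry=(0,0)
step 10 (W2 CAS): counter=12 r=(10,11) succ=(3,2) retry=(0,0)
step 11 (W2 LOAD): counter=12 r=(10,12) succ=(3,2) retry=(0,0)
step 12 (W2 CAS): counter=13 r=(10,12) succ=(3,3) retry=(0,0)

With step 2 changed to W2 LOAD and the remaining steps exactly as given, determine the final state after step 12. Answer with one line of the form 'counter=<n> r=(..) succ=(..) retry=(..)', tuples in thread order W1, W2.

counter=12 r=(9,11) succ=(3,2) retry=(0,0)

(re-executing from step 2 with the substitution; state before step 2: counter=7 r=(0,7) succ=(0,0) retry=(0,0))
step 2 (W2 LOAD): counter=7 r=(0,7) succ=(0,0) retry=(0,0)
step 3 (W1 LOAD): counter=7 r=(7,7) succ=(0,0) retry=(0,0)
step 4 (W1 CAS): counter=8 r=(7,7) succ=(1,0) retry=(0,0)
step 5 (W1 LOAD): counter=8 r=(8,7) succ=(1,0) retry=(0,0)
step 6 (W1 CAS): counter=9 r=(8,7) succ=(2,0) retry=(0,0)
step 7 (W1 LOAD): counter=9 r=(9,7) succ=(2,0) retry=(0,0)
step 8 (W1 CAS): counter=10 r=(9,7) succ=(3,0) retry=(0,0)
step 9 (W2 LOAD): counter=10 r=(9,10) succ=(3,0) retry=(0,0)
step 10 (W2 CAS): counter=11 r=(9,10) succ=(3,1) retry=(0,0)
step 11 (W2 LOAD): counter=11 r=(9,11) succ=(3,1) retry=(0,0)
step 12 (W2 CAS): counter=12 r=(9,11) succ=(3,2) retry=(0,0)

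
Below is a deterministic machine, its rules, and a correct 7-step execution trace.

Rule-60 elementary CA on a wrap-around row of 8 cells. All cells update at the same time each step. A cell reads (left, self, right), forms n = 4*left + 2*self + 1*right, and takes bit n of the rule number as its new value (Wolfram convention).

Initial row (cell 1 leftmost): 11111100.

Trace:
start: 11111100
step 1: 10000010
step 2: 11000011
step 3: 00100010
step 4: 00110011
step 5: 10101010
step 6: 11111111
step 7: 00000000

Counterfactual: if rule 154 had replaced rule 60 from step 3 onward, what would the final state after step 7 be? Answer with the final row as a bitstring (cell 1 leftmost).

(re-executing steps 3..7 under rule 154; state before step 3: 11000011)
step 3: 10100111
step 4: 00011111
step 5: 10111110
step 6: 00111100
step 7: 01111010

01111010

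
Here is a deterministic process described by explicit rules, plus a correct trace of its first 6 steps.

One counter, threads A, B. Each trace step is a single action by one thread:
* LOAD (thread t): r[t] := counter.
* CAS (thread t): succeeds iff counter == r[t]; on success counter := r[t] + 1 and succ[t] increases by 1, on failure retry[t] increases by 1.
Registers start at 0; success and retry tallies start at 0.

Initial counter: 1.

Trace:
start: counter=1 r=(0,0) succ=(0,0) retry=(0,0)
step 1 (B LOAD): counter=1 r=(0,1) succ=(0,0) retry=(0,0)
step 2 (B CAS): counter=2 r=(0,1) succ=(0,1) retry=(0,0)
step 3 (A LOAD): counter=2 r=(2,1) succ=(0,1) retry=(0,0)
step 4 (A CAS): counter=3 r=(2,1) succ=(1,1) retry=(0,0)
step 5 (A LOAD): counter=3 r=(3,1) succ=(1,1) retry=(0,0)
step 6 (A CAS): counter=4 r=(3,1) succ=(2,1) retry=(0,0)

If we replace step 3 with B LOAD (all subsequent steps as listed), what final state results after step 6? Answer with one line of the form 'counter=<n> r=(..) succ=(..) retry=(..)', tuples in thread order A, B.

counter=3 r=(2,2) succ=(1,1) retry=(1,0)

(re-executing from step 3 with the substitution; state before step 3: counter=2 r=(0,1) succ=(0,1) retry=(0,0))
step 3 (B LOAD): counter=2 r=(0,2) succ=(0,1) retry=(0,0)
step 4 (A CAS): counter=2 r=(0,2) succ=(0,1) retry=(1,0)
step 5 (A LOAD): counter=2 r=(2,2) succ=(0,1) retry=(1,0)
step 6 (A CAS): counter=3 r=(2,2) succ=(1,1) retry=(1,0)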